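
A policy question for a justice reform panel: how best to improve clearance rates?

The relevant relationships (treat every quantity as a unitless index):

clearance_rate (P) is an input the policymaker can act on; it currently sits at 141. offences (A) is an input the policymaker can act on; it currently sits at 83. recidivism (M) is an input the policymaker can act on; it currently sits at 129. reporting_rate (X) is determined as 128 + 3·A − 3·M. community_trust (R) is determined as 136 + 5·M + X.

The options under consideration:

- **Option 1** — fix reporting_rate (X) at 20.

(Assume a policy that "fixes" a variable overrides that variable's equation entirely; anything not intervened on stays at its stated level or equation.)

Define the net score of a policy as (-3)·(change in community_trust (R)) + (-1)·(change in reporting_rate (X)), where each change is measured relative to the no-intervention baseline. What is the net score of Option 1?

Baseline:
  A = 83
  M = 129
  X = 128 + 3·83 − 3·129 = -10
  R = 136 + 5·129 + (-10) = 771
Option 1 (X := 20):
  A = 83
  M = 129
  X = 20
  R = 136 + 5·129 + 20 = 801
ΔR = 801 − 771 = 30; ΔX = 20 − (-10) = 30
Score = (-3)·30 + (-1)·30 = -120

-120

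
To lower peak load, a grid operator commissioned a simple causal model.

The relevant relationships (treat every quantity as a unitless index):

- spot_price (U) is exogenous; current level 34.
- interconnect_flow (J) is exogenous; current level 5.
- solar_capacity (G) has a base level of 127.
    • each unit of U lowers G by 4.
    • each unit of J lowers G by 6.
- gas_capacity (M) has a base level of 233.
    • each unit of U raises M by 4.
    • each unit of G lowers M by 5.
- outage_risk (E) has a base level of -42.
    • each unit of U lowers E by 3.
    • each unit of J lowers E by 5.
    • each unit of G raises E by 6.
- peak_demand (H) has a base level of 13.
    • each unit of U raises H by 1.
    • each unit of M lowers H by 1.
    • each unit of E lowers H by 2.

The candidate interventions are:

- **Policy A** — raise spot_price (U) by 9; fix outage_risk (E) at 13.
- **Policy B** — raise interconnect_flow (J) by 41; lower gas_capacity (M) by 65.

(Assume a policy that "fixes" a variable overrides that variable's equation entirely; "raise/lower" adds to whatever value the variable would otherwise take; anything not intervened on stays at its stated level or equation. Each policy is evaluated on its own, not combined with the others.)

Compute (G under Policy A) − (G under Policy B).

Policy A (U + 9, E := 13):
  U = 34 + 9 = 43
  J = 5
  G = 127 − 4·43 − 6·5 = -75
Policy B (J + 41, M − 65):
  U = 34
  J = 5 + 41 = 46
  G = 127 − 4·34 − 6·46 = -285
G: -75 − (-285) = 210

210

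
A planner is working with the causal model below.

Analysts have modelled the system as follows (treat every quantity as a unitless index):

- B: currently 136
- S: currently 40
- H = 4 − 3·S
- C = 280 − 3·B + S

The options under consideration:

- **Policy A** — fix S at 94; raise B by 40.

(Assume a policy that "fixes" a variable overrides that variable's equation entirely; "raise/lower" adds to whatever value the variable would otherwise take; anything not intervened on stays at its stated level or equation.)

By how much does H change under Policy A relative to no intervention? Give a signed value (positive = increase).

-162

Baseline:
  S = 40
  H = 4 − 3·40 = -116
Policy A (S := 94, B + 40):
  S = 94
  H = 4 − 3·94 = -278
Change in H: -278 − (-116) = -162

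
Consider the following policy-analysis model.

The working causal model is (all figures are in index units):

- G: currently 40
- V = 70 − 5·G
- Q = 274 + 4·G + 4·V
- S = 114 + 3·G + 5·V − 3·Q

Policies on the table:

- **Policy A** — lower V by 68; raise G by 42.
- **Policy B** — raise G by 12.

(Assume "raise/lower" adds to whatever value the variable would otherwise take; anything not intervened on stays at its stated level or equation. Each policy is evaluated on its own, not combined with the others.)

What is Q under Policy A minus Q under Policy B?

-752

Policy A (V − 68, G + 42):
  G = 40 + 42 = 82
  V = 70 − 5·82 (−68 from intervention) = -408
  Q = 274 + 4·82 + 4·(-408) = -1030
Policy B (G + 12):
  G = 40 + 12 = 52
  V = 70 − 5·52 = -190
  Q = 274 + 4·52 + 4·(-190) = -278
Q: -1030 − (-278) = -752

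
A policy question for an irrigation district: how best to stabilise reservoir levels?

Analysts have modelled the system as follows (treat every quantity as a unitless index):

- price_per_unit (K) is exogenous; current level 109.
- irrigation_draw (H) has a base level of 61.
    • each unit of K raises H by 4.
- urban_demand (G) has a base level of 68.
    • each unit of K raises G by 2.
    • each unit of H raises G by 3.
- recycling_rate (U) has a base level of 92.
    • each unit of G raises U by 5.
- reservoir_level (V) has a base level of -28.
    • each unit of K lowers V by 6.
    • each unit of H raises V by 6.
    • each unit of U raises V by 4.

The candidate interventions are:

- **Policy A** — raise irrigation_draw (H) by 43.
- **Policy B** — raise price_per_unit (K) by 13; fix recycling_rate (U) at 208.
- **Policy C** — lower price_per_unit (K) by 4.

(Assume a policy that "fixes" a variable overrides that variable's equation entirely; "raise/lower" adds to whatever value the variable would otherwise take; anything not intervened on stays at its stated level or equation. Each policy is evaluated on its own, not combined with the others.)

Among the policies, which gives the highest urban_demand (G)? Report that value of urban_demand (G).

Policy A (H + 43):
  K = 109
  H = 61 + 4·109 (+43 from intervention) = 540
  G = 68 + 2·109 + 3·540 = 1906
Policy B (K + 13, U := 208):
  K = 109 + 13 = 122
  H = 61 + 4·122 = 549
  G = 68 + 2·122 + 3·549 = 1959
Policy C (K − 4):
  K = 109 − 4 = 105
  H = 61 + 4·105 = 481
  G = 68 + 2·105 + 3·481 = 1721
Comparing — Policy A: G=1906, Policy B: G=1959, Policy C: G=1721. Highest is 1959 (Policy B).

1959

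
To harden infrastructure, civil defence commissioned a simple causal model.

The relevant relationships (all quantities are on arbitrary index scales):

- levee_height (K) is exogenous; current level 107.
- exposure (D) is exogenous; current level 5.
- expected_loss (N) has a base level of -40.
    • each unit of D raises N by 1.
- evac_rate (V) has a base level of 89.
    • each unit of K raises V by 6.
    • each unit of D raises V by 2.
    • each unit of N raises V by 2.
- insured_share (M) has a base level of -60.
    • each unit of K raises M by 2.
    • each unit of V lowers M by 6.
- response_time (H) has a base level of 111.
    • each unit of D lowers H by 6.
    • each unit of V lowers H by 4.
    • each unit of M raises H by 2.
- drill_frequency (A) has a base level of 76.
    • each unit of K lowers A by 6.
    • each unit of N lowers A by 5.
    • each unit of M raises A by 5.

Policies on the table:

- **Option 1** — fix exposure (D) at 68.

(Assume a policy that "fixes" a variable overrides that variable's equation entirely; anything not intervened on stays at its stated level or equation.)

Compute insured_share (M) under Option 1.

-5384

Option 1 (D := 68):
  K = 107
  D = 68
  N = -40 + 68 = 28
  V = 89 + 6·107 + 2·68 + 2·28 = 923
  M = -60 + 2·107 − 6·923 = -5384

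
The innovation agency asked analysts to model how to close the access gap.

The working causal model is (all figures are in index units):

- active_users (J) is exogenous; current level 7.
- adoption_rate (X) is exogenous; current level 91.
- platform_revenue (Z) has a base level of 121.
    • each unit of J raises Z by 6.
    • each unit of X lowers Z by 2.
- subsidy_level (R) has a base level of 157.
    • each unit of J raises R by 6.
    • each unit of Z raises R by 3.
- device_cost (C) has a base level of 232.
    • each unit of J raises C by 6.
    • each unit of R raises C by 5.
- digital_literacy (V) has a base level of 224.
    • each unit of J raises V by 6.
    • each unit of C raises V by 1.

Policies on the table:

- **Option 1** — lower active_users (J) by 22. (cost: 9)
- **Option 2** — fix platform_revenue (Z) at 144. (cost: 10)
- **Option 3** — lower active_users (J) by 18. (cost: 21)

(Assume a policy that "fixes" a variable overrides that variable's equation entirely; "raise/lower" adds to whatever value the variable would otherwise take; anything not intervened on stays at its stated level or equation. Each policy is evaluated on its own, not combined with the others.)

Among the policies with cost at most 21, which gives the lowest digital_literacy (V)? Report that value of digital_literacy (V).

Option 1 (J − 22):
  J = 7 − 22 = -15
  X = 91
  Z = 121 + 6·(-15) − 2·91 = -151
  R = 157 + 6·(-15) + 3·(-151) = -386
  C = 232 + 6·(-15) + 5·(-386) = -1788
  V = 224 + 6·(-15) + (-1788) = -1654
Option 2 (Z := 144):
  J = 7
  X = 91
  Z = 144
  R = 157 + 6·7 + 3·144 = 631
  C = 232 + 6·7 + 5·631 = 3429
  V = 224 + 6·7 + 3429 = 3695
Option 3 (J − 18):
  J = 7 − 18 = -11
  X = 91
  Z = 121 + 6·(-11) − 2·91 = -127
  R = 157 + 6·(-11) + 3·(-127) = -290
  C = 232 + 6·(-11) + 5·(-290) = -1284
  V = 224 + 6·(-11) + (-1284) = -1126
Comparing — Option 1: V=-1654, Option 2: V=3695, Option 3: V=-1126. Lowest is -1654 (Option 1).

-1654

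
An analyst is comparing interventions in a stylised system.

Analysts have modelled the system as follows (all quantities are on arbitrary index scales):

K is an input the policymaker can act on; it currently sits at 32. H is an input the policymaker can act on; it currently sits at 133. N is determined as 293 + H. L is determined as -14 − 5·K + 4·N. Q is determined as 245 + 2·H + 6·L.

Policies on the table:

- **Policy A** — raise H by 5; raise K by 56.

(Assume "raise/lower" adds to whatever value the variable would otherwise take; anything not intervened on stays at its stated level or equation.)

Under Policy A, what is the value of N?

431

Policy A (H + 5, K + 56):
  H = 133 + 5 = 138
  N = 293 + 138 = 431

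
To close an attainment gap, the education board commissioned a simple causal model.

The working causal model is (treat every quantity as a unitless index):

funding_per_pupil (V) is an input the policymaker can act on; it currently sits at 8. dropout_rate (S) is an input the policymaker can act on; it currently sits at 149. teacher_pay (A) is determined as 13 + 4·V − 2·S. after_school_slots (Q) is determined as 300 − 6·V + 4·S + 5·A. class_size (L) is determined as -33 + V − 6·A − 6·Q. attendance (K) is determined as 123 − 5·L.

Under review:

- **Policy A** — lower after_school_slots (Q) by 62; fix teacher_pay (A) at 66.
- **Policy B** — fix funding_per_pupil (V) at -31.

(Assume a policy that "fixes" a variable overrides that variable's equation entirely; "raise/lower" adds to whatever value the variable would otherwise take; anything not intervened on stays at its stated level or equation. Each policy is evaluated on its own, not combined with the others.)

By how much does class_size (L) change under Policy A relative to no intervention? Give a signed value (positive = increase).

Baseline:
  V = 8
  S = 149
  A = 13 + 4·8 − 2·149 = -253
  Q = 300 − 6·8 + 4·149 + 5·(-253) = -417
  L = -33 + 8 − 6·(-253) − 6·(-417) = 3995
Policy A (Q − 62, A := 66):
  V = 8
  S = 149
  A = 66
  Q = 300 − 6·8 + 4·149 + 5·66 (−62 from intervention) = 1116
  L = -33 + 8 − 6·66 − 6·1116 = -7117
Change in L: -7117 − 3995 = -11112

-11112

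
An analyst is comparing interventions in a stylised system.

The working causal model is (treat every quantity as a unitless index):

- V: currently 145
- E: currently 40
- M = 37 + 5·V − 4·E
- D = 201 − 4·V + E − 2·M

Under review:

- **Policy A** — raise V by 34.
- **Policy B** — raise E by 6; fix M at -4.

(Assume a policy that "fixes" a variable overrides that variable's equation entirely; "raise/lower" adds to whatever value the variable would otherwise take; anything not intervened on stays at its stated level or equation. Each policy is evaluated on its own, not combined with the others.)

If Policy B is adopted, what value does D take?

-325

Policy B (E + 6, M := -4):
  V = 145
  E = 40 + 6 = 46
  M = -4
  D = 201 − 4·145 + 46 − 2·(-4) = -325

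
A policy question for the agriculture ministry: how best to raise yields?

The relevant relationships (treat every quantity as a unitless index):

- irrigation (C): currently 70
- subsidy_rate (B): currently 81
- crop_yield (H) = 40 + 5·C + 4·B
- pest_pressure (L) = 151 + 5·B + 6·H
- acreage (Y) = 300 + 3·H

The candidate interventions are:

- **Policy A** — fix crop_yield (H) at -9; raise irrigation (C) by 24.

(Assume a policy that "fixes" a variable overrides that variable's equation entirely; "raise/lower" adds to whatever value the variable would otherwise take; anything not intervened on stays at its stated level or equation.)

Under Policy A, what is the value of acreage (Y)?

273

Policy A (H := -9, C + 24):
  C = 70 + 24 = 94
  B = 81
  H = -9
  Y = 300 + 3·(-9) = 273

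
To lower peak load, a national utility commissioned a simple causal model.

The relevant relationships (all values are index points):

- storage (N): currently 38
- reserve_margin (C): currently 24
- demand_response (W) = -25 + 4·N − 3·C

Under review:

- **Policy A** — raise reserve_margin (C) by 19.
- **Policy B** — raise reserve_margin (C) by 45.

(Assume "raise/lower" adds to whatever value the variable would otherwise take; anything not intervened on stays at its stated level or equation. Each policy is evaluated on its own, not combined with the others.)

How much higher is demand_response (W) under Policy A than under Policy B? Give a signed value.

78

Policy A (C + 19):
  N = 38
  C = 24 + 19 = 43
  W = -25 + 4·38 − 3·43 = -2
Policy B (C + 45):
  N = 38
  C = 24 + 45 = 69
  W = -25 + 4·38 − 3·69 = -80
W: -2 − (-80) = 78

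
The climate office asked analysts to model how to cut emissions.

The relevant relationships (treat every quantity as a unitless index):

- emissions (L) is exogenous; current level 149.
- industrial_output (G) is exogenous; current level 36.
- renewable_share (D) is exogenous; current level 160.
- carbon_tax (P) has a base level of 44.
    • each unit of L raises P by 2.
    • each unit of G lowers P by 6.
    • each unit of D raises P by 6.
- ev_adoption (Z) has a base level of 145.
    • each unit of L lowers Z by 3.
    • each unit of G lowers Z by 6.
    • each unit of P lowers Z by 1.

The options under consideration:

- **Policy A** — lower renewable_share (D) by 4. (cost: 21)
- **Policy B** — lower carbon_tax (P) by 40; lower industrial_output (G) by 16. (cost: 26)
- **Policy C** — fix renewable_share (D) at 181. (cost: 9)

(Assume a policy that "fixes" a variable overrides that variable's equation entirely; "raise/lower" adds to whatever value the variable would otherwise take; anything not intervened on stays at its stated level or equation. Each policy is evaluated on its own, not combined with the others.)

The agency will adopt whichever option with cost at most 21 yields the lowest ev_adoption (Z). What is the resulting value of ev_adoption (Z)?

Policy A (D − 4):
  L = 149
  G = 36
  D = 160 − 4 = 156
  P = 44 + 2·149 − 6·36 + 6·156 = 1062
  Z = 145 − 3·149 − 6·36 − 1062 = -1580
Policy C (D := 181):
  L = 149
  G = 36
  D = 181
  P = 44 + 2·149 − 6·36 + 6·181 = 1212
  Z = 145 − 3·149 − 6·36 − 1212 = -1730
Comparing — Policy A: Z=-1580, Policy C: Z=-1730. Lowest is -1730 (Policy C).

-1730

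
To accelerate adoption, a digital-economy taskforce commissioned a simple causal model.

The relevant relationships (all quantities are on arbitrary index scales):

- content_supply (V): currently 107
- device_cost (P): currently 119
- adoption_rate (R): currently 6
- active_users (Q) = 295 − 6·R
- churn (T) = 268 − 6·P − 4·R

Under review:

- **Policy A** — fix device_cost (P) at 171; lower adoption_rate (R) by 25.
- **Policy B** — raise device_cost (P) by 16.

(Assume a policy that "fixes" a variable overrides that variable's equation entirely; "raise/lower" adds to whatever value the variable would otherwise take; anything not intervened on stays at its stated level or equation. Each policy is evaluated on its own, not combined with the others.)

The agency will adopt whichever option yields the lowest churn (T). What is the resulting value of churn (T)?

Policy A (P := 171, R − 25):
  P = 171
  R = 6 − 25 = -19
  T = 268 − 6·171 − 4·(-19) = -682
Policy B (P + 16):
  P = 119 + 16 = 135
  R = 6
  T = 268 − 6·135 − 4·6 = -566
Comparing — Policy A: T=-682, Policy B: T=-566. Lowest is -682 (Policy A).

-682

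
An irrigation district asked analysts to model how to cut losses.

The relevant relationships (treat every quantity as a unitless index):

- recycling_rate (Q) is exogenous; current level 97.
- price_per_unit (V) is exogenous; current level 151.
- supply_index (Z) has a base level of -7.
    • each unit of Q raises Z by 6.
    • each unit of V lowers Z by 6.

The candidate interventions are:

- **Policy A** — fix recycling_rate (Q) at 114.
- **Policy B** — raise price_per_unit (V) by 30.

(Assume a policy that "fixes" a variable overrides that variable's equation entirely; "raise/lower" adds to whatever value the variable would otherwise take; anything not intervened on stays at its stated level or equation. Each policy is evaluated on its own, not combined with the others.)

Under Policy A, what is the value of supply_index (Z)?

Policy A (Q := 114):
  Q = 114
  V = 151
  Z = -7 + 6·114 − 6·151 = -229

-229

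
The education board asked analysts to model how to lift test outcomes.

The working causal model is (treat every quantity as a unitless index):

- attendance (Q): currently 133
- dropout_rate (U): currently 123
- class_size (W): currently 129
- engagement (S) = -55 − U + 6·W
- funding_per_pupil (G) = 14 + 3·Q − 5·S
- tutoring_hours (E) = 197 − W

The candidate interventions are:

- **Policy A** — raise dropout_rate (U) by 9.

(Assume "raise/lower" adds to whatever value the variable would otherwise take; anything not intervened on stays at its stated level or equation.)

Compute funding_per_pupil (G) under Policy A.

-2522

Policy A (U + 9):
  Q = 133
  U = 123 + 9 = 132
  W = 129
  S = -55 − 132 + 6·129 = 587
  G = 14 + 3·133 − 5·587 = -2522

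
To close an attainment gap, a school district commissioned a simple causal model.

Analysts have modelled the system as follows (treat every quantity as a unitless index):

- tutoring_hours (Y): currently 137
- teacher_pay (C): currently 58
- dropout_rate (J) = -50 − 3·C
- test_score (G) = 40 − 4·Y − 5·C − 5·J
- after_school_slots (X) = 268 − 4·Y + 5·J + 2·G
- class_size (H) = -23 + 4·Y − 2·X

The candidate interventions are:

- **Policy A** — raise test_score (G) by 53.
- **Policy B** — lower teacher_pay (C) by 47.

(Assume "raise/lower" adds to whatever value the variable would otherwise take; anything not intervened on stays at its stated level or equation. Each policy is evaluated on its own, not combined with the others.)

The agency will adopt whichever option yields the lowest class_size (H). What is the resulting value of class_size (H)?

1825

Policy A (G + 53):
  Y = 137
  C = 58
  J = -50 − 3·58 = -224
  G = 40 − 4·137 − 5·58 − 5·(-224) (+53 from intervention) = 375
  X = 268 − 4·137 + 5·(-224) + 2·375 = -650
  H = -23 + 4·137 − 2·(-650) = 1825
Policy B (C − 47):
  Y = 137
  C = 58 − 47 = 11
  J = -50 − 3·11 = -83
  G = 40 − 4·137 − 5·11 − 5·(-83) = -148
  X = 268 − 4·137 + 5·(-83) + 2·(-148) = -991
  H = -23 + 4·137 − 2·(-991) = 2507
Comparing — Policy A: H=1825, Policy B: H=2507. Lowest is 1825 (Policy A).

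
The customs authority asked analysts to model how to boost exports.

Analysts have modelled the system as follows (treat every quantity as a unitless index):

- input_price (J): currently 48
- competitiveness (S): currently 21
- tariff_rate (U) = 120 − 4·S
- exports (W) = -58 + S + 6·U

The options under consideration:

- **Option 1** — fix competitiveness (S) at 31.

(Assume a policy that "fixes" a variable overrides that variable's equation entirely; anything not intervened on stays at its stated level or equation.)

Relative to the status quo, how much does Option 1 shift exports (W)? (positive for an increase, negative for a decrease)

Baseline:
  S = 21
  U = 120 − 4·21 = 36
  W = -58 + 21 + 6·36 = 179
Option 1 (S := 31):
  S = 31
  U = 120 − 4·31 = -4
  W = -58 + 31 + 6·(-4) = -51
Change in W: -51 − 179 = -230

-230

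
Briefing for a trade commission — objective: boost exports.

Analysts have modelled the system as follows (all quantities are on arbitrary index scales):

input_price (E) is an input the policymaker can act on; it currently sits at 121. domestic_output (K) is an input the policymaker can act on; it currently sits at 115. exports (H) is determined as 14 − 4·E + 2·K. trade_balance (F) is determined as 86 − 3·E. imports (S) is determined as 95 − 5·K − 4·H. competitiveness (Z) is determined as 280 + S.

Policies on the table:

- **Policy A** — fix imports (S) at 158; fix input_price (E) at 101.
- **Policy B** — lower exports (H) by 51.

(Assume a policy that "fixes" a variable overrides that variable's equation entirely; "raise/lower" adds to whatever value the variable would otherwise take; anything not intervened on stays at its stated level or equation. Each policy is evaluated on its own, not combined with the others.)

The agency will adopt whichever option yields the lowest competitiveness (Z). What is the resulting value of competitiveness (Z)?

438

Policy A (S := 158, E := 101):
  E = 101
  K = 115
  H = 14 − 4·101 + 2·115 = -160
  S = 158
  Z = 280 + 158 = 438
Policy B (H − 51):
  E = 121
  K = 115
  H = 14 − 4·121 + 2·115 (−51 from intervention) = -291
  S = 95 − 5·115 − 4·(-291) = 684
  Z = 280 + 684 = 964
Comparing — Policy A: Z=438, Policy B: Z=964. Lowest is 438 (Policy A).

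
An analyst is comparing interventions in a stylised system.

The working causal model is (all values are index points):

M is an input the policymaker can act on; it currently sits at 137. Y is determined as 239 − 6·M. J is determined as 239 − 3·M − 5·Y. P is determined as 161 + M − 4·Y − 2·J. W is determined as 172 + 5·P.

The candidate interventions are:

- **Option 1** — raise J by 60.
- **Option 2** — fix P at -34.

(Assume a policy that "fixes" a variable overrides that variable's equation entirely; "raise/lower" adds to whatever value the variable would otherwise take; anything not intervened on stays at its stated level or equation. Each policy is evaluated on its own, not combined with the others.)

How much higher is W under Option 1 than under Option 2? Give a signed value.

Option 1 (J + 60):
  M = 137
  Y = 239 − 6·137 = -583
  J = 239 − 3·137 − 5·(-583) (+60 from intervention) = 2803
  P = 161 + 137 − 4·(-583) − 2·2803 = -2976
  W = 172 + 5·(-2976) = -14708
Option 2 (P := -34):
  M = 137
  Y = 239 − 6·137 = -583
  J = 239 − 3·137 − 5·(-583) = 2743
  P = -34
  W = 172 + 5·(-34) = 2
W: -14708 − 2 = -14710

-14710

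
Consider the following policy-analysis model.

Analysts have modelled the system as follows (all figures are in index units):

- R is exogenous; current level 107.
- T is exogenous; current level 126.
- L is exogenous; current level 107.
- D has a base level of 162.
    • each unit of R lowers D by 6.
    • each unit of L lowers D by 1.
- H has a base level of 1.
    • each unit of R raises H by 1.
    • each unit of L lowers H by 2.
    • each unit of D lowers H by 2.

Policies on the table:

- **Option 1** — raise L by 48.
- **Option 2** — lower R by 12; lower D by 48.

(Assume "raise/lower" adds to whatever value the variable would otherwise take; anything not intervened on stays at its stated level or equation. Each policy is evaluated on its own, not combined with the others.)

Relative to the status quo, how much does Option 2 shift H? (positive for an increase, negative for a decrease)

Baseline:
  R = 107
  L = 107
  D = 162 − 6·107 − 107 = -587
  H = 1 + 107 − 2·107 − 2·(-587) = 1068
Option 2 (R − 12, D − 48):
  R = 107 − 12 = 95
  L = 107
  D = 162 − 6·95 − 107 (−48 from intervention) = -563
  H = 1 + 95 − 2·107 − 2·(-563) = 1008
Change in H: 1008 − 1068 = -60

-60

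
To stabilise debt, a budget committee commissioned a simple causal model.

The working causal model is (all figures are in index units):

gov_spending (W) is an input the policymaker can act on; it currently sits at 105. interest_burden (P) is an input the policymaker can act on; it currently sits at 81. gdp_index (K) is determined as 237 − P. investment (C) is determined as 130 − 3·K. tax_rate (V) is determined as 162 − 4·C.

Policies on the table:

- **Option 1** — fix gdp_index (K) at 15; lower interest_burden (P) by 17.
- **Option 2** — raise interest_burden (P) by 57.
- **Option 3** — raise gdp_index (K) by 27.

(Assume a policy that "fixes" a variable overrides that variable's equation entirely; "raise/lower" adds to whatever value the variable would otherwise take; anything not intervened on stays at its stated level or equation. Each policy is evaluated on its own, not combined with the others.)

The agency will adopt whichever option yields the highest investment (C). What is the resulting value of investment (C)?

Option 1 (K := 15, P − 17):
  P = 81 − 17 = 64
  K = 15
  C = 130 − 3·15 = 85
Option 2 (P + 57):
  P = 81 + 57 = 138
  K = 237 − 138 = 99
  C = 130 − 3·99 = -167
Option 3 (K + 27):
  P = 81
  K = 237 − 81 (+27 from intervention) = 183
  C = 130 − 3·183 = -419
Comparing — Option 1: C=85, Option 2: C=-167, Option 3: C=-419. Highest is 85 (Option 1).

85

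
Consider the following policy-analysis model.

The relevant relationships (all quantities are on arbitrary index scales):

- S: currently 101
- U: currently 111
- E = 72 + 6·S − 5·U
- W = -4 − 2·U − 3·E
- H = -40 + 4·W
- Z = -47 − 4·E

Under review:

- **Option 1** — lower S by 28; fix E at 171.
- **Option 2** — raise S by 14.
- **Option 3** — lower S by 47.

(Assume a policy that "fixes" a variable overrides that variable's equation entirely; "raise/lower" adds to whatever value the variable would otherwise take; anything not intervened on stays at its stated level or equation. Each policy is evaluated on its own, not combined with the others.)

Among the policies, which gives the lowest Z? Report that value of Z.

-875

Option 1 (S − 28, E := 171):
  S = 101 − 28 = 73
  U = 111
  E = 171
  Z = -47 − 4·171 = -731
Option 2 (S + 14):
  S = 101 + 14 = 115
  U = 111
  E = 72 + 6·115 − 5·111 = 207
  Z = -47 − 4·207 = -875
Option 3 (S − 47):
  S = 101 − 47 = 54
  U = 111
  E = 72 + 6·54 − 5·111 = -159
  Z = -47 − 4·(-159) = 589
Comparing — Option 1: Z=-731, Option 2: Z=-875, Option 3: Z=589. Lowest is -875 (Option 2).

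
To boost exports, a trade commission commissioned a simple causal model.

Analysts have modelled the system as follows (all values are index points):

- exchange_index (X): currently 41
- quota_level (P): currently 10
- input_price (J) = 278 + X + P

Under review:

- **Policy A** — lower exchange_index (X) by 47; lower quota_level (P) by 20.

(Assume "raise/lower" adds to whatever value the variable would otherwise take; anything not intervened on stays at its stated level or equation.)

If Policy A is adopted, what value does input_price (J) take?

262

Policy A (X − 47, P − 20):
  X = 41 − 47 = -6
  P = 10 − 20 = -10
  J = 278 + (-6) + (-10) = 262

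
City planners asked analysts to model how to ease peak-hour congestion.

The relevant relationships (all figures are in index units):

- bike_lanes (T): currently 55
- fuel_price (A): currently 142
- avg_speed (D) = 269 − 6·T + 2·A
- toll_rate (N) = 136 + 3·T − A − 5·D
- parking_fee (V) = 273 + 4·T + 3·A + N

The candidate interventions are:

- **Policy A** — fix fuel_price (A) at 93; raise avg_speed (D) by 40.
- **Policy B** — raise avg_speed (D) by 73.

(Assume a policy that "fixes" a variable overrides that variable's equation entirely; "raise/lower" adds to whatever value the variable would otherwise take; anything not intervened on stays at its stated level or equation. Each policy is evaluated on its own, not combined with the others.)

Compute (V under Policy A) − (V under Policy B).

557

Policy A (A := 93, D + 40):
  T = 55
  A = 93
  D = 269 − 6·55 + 2·93 (+40 from intervention) = 165
  N = 136 + 3·55 − 93 − 5·165 = -617
  V = 273 + 4·55 + 3·93 + (-617) = 155
Policy B (D + 73):
  T = 55
  A = 142
  D = 269 − 6·55 + 2·142 (+73 from intervention) = 296
  N = 136 + 3·55 − 142 − 5·296 = -1321
  V = 273 + 4·55 + 3·142 + (-1321) = -402
V: 155 − (-402) = 557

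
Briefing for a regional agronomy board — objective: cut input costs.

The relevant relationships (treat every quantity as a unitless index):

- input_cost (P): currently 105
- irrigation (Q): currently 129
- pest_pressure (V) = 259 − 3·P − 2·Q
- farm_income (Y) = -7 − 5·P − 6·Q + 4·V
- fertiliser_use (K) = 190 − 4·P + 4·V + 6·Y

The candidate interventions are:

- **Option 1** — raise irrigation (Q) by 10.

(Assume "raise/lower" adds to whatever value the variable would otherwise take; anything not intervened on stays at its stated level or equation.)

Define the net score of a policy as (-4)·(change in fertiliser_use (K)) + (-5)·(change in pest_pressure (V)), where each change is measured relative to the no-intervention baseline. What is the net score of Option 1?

Baseline:
  P = 105
  Q = 129
  V = 259 − 3·105 − 2·129 = -314
  Y = -7 − 5·105 − 6·129 + 4·(-314) = -2562
  K = 190 − 4·105 + 4·(-314) + 6·(-2562) = -16858
Option 1 (Q + 10):
  P = 105
  Q = 129 + 10 = 139
  V = 259 − 3·105 − 2·139 = -334
  Y = -7 − 5·105 − 6·139 + 4·(-334) = -2702
  K = 190 − 4·105 + 4·(-334) + 6·(-2702) = -17778
ΔK = -17778 − (-16858) = -920; ΔV = -334 − (-314) = -20
Score = (-4)·(-920) + (-5)·(-20) = 3780

3780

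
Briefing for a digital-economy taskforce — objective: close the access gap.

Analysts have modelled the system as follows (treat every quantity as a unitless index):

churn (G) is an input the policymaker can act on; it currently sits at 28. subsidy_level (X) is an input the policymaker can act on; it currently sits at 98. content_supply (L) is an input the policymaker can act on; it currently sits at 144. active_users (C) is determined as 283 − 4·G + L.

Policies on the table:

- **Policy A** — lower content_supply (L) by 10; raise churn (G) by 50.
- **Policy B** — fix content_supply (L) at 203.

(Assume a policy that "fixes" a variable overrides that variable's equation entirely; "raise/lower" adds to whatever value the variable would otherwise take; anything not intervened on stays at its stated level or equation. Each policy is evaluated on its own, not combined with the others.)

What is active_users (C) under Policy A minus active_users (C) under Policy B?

Policy A (L − 10, G + 50):
  G = 28 + 50 = 78
  L = 144 − 10 = 134
  C = 283 − 4·78 + 134 = 105
Policy B (L := 203):
  G = 28
  L = 203
  C = 283 − 4·28 + 203 = 374
C: 105 − 374 = -269

-269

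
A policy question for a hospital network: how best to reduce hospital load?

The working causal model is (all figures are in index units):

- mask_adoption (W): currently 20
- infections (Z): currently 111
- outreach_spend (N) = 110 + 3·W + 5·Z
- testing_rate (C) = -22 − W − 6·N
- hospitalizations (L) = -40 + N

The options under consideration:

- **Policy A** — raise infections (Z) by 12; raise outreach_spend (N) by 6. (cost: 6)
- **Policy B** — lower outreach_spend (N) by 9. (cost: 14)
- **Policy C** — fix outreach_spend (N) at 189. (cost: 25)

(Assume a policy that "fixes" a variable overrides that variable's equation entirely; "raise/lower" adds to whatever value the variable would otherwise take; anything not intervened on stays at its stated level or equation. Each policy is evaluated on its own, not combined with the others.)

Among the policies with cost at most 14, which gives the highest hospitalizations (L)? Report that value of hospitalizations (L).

751

Policy A (Z + 12, N + 6):
  W = 20
  Z = 111 + 12 = 123
  N = 110 + 3·20 + 5·123 (+6 from intervention) = 791
  L = -40 + 791 = 751
Policy B (N − 9):
  W = 20
  Z = 111
  N = 110 + 3·20 + 5·111 (−9 from intervention) = 716
  L = -40 + 716 = 676
Comparing — Policy A: L=751, Policy B: L=676. Highest is 751 (Policy A).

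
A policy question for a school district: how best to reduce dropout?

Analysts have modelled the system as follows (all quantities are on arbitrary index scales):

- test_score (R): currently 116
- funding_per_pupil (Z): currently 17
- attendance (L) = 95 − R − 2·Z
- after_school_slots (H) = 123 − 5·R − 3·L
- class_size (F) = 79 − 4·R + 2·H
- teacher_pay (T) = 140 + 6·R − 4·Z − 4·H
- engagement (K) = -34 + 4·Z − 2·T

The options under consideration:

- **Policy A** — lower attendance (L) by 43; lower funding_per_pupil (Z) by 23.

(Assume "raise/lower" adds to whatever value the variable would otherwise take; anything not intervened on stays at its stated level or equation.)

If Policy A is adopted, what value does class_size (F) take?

Policy A (L − 43, Z − 23):
  R = 116
  Z = 17 − 23 = -6
  L = 95 − 116 − 2·(-6) (−43 from intervention) = -52
  H = 123 − 5·116 − 3·(-52) = -301
  F = 79 − 4·116 + 2·(-301) = -987

-987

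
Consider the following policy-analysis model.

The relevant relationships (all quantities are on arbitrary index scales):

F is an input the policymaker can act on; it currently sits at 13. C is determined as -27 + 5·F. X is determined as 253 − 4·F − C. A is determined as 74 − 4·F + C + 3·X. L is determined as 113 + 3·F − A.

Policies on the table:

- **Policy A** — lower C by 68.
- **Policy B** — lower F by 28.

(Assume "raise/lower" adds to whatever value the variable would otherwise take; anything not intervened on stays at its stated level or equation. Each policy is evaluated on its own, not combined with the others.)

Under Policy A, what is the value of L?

-533

Policy A (C − 68):
  F = 13
  C = -27 + 5·13 (−68 from intervention) = -30
  X = 253 − 4·13 − (-30) = 231
  A = 74 − 4·13 + (-30) + 3·231 = 685
  L = 113 + 3·13 − 685 = -533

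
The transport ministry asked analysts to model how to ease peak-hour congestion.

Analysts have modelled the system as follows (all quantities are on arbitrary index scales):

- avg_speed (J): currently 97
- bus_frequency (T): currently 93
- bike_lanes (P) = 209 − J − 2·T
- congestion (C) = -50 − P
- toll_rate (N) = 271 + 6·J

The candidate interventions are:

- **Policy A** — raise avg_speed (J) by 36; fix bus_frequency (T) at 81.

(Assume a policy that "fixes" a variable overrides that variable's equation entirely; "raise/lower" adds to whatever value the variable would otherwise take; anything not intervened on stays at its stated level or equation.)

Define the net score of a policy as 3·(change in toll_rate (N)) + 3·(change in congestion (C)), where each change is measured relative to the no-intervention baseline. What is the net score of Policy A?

Baseline:
  J = 97
  T = 93
  P = 209 − 97 − 2·93 = -74
  C = -50 − (-74) = 24
  N = 271 + 6·97 = 853
Policy A (J + 36, T := 81):
  J = 97 + 36 = 133
  T = 81
  P = 209 − 133 − 2·81 = -86
  C = -50 − (-86) = 36
  N = 271 + 6·133 = 1069
ΔN = 1069 − 853 = 216; ΔC = 36 − 24 = 12
Score = 3·216 + 3·12 = 684

684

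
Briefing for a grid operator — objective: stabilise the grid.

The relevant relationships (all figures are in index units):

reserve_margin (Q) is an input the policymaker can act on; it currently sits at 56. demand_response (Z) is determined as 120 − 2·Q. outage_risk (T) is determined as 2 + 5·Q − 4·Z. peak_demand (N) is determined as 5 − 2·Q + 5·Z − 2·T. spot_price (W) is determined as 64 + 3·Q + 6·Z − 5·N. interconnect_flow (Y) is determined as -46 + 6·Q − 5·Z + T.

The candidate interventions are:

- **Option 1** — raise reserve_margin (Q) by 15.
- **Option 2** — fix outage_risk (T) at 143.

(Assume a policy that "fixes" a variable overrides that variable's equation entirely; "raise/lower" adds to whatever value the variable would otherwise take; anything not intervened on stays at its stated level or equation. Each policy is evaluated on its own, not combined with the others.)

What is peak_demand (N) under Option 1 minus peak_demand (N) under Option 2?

Option 1 (Q + 15):
  Q = 56 + 15 = 71
  Z = 120 − 2·71 = -22
  T = 2 + 5·71 − 4·(-22) = 445
  N = 5 − 2·71 + 5·(-22) − 2·445 = -1137
Option 2 (T := 143):
  Q = 56
  Z = 120 − 2·56 = 8
  T = 143
  N = 5 − 2·56 + 5·8 − 2·143 = -353
N: -1137 − (-353) = -784

-784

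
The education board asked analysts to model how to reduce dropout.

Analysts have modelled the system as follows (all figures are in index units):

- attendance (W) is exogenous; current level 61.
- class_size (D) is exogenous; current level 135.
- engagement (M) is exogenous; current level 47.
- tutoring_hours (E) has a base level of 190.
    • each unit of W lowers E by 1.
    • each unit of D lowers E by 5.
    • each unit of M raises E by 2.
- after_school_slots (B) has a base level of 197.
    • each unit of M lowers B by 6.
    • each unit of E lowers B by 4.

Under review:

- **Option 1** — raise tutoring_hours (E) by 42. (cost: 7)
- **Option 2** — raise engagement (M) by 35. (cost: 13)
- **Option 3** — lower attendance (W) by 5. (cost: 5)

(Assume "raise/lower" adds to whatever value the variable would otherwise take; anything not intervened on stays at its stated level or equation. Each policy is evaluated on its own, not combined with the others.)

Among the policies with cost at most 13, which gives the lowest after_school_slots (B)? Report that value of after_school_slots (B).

1233

Option 1 (E + 42):
  W = 61
  D = 135
  M = 47
  E = 190 − 61 − 5·135 + 2·47 (+42 from intervention) = -410
  B = 197 − 6·47 − 4·(-410) = 1555
Option 2 (M + 35):
  W = 61
  D = 135
  M = 47 + 35 = 82
  E = 190 − 61 − 5·135 + 2·82 = -382
  B = 197 − 6·82 − 4·(-382) = 1233
Option 3 (W − 5):
  W = 61 − 5 = 56
  D = 135
  M = 47
  E = 190 − 56 − 5·135 + 2·47 = -447
  B = 197 − 6·47 − 4·(-447) = 1703
Comparing — Option 1: B=1555, Option 2: B=1233, Option 3: B=1703. Lowest is 1233 (Option 2).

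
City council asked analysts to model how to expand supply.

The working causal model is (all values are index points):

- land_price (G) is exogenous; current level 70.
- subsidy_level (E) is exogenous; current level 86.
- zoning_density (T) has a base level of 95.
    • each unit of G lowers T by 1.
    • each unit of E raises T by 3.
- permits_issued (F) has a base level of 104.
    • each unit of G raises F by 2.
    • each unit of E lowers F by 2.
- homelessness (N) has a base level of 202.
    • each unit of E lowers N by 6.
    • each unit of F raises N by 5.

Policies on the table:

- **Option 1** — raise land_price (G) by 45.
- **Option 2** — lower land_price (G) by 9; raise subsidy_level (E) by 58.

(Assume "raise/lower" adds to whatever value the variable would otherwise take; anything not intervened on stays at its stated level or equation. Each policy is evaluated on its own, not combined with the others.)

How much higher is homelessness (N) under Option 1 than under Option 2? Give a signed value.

1468

Option 1 (G + 45):
  G = 70 + 45 = 115
  E = 86
  F = 104 + 2·115 − 2·86 = 162
  N = 202 − 6·86 + 5·162 = 496
Option 2 (G − 9, E + 58):
  G = 70 − 9 = 61
  E = 86 + 58 = 144
  F = 104 + 2·61 − 2·144 = -62
  N = 202 − 6·144 + 5·(-62) = -972
N: 496 − (-972) = 1468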